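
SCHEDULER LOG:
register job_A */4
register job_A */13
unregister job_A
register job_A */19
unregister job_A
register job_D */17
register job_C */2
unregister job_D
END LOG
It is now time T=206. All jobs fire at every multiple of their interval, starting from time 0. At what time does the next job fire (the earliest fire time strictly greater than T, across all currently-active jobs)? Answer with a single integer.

Op 1: register job_A */4 -> active={job_A:*/4}
Op 2: register job_A */13 -> active={job_A:*/13}
Op 3: unregister job_A -> active={}
Op 4: register job_A */19 -> active={job_A:*/19}
Op 5: unregister job_A -> active={}
Op 6: register job_D */17 -> active={job_D:*/17}
Op 7: register job_C */2 -> active={job_C:*/2, job_D:*/17}
Op 8: unregister job_D -> active={job_C:*/2}
  job_C: interval 2, next fire after T=206 is 208
Earliest fire time = 208 (job job_C)

Answer: 208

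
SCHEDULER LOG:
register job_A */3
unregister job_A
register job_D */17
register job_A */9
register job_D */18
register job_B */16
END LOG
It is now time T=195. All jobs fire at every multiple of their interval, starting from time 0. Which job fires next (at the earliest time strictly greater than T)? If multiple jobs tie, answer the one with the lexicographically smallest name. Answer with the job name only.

Answer: job_A

Derivation:
Op 1: register job_A */3 -> active={job_A:*/3}
Op 2: unregister job_A -> active={}
Op 3: register job_D */17 -> active={job_D:*/17}
Op 4: register job_A */9 -> active={job_A:*/9, job_D:*/17}
Op 5: register job_D */18 -> active={job_A:*/9, job_D:*/18}
Op 6: register job_B */16 -> active={job_A:*/9, job_B:*/16, job_D:*/18}
  job_A: interval 9, next fire after T=195 is 198
  job_B: interval 16, next fire after T=195 is 208
  job_D: interval 18, next fire after T=195 is 198
Earliest = 198, winner (lex tiebreak) = job_A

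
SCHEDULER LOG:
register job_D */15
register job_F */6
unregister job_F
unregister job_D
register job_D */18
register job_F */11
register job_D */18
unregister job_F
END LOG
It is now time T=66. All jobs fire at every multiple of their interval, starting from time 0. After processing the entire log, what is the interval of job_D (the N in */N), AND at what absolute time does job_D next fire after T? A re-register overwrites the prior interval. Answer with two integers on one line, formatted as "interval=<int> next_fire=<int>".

Op 1: register job_D */15 -> active={job_D:*/15}
Op 2: register job_F */6 -> active={job_D:*/15, job_F:*/6}
Op 3: unregister job_F -> active={job_D:*/15}
Op 4: unregister job_D -> active={}
Op 5: register job_D */18 -> active={job_D:*/18}
Op 6: register job_F */11 -> active={job_D:*/18, job_F:*/11}
Op 7: register job_D */18 -> active={job_D:*/18, job_F:*/11}
Op 8: unregister job_F -> active={job_D:*/18}
Final interval of job_D = 18
Next fire of job_D after T=66: (66//18+1)*18 = 72

Answer: interval=18 next_fire=72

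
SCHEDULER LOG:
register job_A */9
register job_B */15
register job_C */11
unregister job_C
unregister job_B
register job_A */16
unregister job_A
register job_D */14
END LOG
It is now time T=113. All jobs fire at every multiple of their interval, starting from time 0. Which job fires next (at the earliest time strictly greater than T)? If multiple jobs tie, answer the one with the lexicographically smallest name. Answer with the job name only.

Op 1: register job_A */9 -> active={job_A:*/9}
Op 2: register job_B */15 -> active={job_A:*/9, job_B:*/15}
Op 3: register job_C */11 -> active={job_A:*/9, job_B:*/15, job_C:*/11}
Op 4: unregister job_C -> active={job_A:*/9, job_B:*/15}
Op 5: unregister job_B -> active={job_A:*/9}
Op 6: register job_A */16 -> active={job_A:*/16}
Op 7: unregister job_A -> active={}
Op 8: register job_D */14 -> active={job_D:*/14}
  job_D: interval 14, next fire after T=113 is 126
Earliest = 126, winner (lex tiebreak) = job_D

Answer: job_D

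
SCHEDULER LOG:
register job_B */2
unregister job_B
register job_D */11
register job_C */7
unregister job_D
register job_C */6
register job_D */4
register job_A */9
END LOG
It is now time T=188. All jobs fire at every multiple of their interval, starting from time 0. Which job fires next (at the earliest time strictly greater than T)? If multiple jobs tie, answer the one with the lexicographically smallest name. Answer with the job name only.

Answer: job_A

Derivation:
Op 1: register job_B */2 -> active={job_B:*/2}
Op 2: unregister job_B -> active={}
Op 3: register job_D */11 -> active={job_D:*/11}
Op 4: register job_C */7 -> active={job_C:*/7, job_D:*/11}
Op 5: unregister job_D -> active={job_C:*/7}
Op 6: register job_C */6 -> active={job_C:*/6}
Op 7: register job_D */4 -> active={job_C:*/6, job_D:*/4}
Op 8: register job_A */9 -> active={job_A:*/9, job_C:*/6, job_D:*/4}
  job_A: interval 9, next fire after T=188 is 189
  job_C: interval 6, next fire after T=188 is 192
  job_D: interval 4, next fire after T=188 is 192
Earliest = 189, winner (lex tiebreak) = job_A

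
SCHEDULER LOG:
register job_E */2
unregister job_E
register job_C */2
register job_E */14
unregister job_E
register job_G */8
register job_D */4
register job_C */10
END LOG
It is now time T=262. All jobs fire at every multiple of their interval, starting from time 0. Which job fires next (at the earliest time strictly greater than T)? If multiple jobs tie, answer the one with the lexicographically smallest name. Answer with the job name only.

Answer: job_D

Derivation:
Op 1: register job_E */2 -> active={job_E:*/2}
Op 2: unregister job_E -> active={}
Op 3: register job_C */2 -> active={job_C:*/2}
Op 4: register job_E */14 -> active={job_C:*/2, job_E:*/14}
Op 5: unregister job_E -> active={job_C:*/2}
Op 6: register job_G */8 -> active={job_C:*/2, job_G:*/8}
Op 7: register job_D */4 -> active={job_C:*/2, job_D:*/4, job_G:*/8}
Op 8: register job_C */10 -> active={job_C:*/10, job_D:*/4, job_G:*/8}
  job_C: interval 10, next fire after T=262 is 270
  job_D: interval 4, next fire after T=262 is 264
  job_G: interval 8, next fire after T=262 is 264
Earliest = 264, winner (lex tiebreak) = job_D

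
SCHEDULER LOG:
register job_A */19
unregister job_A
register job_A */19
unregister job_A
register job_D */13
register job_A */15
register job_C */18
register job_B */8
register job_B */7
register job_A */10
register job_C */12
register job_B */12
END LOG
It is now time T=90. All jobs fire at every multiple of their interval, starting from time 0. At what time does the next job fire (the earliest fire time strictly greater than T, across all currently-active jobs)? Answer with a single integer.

Answer: 91

Derivation:
Op 1: register job_A */19 -> active={job_A:*/19}
Op 2: unregister job_A -> active={}
Op 3: register job_A */19 -> active={job_A:*/19}
Op 4: unregister job_A -> active={}
Op 5: register job_D */13 -> active={job_D:*/13}
Op 6: register job_A */15 -> active={job_A:*/15, job_D:*/13}
Op 7: register job_C */18 -> active={job_A:*/15, job_C:*/18, job_D:*/13}
Op 8: register job_B */8 -> active={job_A:*/15, job_B:*/8, job_C:*/18, job_D:*/13}
Op 9: register job_B */7 -> active={job_A:*/15, job_B:*/7, job_C:*/18, job_D:*/13}
Op 10: register job_A */10 -> active={job_A:*/10, job_B:*/7, job_C:*/18, job_D:*/13}
Op 11: register job_C */12 -> active={job_A:*/10, job_B:*/7, job_C:*/12, job_D:*/13}
Op 12: register job_B */12 -> active={job_A:*/10, job_B:*/12, job_C:*/12, job_D:*/13}
  job_A: interval 10, next fire after T=90 is 100
  job_B: interval 12, next fire after T=90 is 96
  job_C: interval 12, next fire after T=90 is 96
  job_D: interval 13, next fire after T=90 is 91
Earliest fire time = 91 (job job_D)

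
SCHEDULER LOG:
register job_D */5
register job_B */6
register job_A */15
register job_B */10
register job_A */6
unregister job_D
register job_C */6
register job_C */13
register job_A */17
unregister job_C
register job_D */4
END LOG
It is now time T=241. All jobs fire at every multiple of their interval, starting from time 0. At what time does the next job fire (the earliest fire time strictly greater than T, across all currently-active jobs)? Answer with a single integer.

Answer: 244

Derivation:
Op 1: register job_D */5 -> active={job_D:*/5}
Op 2: register job_B */6 -> active={job_B:*/6, job_D:*/5}
Op 3: register job_A */15 -> active={job_A:*/15, job_B:*/6, job_D:*/5}
Op 4: register job_B */10 -> active={job_A:*/15, job_B:*/10, job_D:*/5}
Op 5: register job_A */6 -> active={job_A:*/6, job_B:*/10, job_D:*/5}
Op 6: unregister job_D -> active={job_A:*/6, job_B:*/10}
Op 7: register job_C */6 -> active={job_A:*/6, job_B:*/10, job_C:*/6}
Op 8: register job_C */13 -> active={job_A:*/6, job_B:*/10, job_C:*/13}
Op 9: register job_A */17 -> active={job_A:*/17, job_B:*/10, job_C:*/13}
Op 10: unregister job_C -> active={job_A:*/17, job_B:*/10}
Op 11: register job_D */4 -> active={job_A:*/17, job_B:*/10, job_D:*/4}
  job_A: interval 17, next fire after T=241 is 255
  job_B: interval 10, next fire after T=241 is 250
  job_D: interval 4, next fire after T=241 is 244
Earliest fire time = 244 (job job_D)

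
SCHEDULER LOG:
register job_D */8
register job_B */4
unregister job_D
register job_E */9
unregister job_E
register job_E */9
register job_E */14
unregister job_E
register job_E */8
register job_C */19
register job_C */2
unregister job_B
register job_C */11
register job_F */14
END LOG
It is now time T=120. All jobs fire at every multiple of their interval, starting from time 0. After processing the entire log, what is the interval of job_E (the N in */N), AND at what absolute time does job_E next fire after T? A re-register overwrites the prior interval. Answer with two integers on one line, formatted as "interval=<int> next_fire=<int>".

Answer: interval=8 next_fire=128

Derivation:
Op 1: register job_D */8 -> active={job_D:*/8}
Op 2: register job_B */4 -> active={job_B:*/4, job_D:*/8}
Op 3: unregister job_D -> active={job_B:*/4}
Op 4: register job_E */9 -> active={job_B:*/4, job_E:*/9}
Op 5: unregister job_E -> active={job_B:*/4}
Op 6: register job_E */9 -> active={job_B:*/4, job_E:*/9}
Op 7: register job_E */14 -> active={job_B:*/4, job_E:*/14}
Op 8: unregister job_E -> active={job_B:*/4}
Op 9: register job_E */8 -> active={job_B:*/4, job_E:*/8}
Op 10: register job_C */19 -> active={job_B:*/4, job_C:*/19, job_E:*/8}
Op 11: register job_C */2 -> active={job_B:*/4, job_C:*/2, job_E:*/8}
Op 12: unregister job_B -> active={job_C:*/2, job_E:*/8}
Op 13: register job_C */11 -> active={job_C:*/11, job_E:*/8}
Op 14: register job_F */14 -> active={job_C:*/11, job_E:*/8, job_F:*/14}
Final interval of job_E = 8
Next fire of job_E after T=120: (120//8+1)*8 = 128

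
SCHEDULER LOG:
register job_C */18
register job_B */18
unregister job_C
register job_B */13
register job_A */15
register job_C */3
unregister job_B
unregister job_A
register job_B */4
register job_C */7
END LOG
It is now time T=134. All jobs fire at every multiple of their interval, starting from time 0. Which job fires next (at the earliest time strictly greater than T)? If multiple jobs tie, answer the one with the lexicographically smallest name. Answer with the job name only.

Op 1: register job_C */18 -> active={job_C:*/18}
Op 2: register job_B */18 -> active={job_B:*/18, job_C:*/18}
Op 3: unregister job_C -> active={job_B:*/18}
Op 4: register job_B */13 -> active={job_B:*/13}
Op 5: register job_A */15 -> active={job_A:*/15, job_B:*/13}
Op 6: register job_C */3 -> active={job_A:*/15, job_B:*/13, job_C:*/3}
Op 7: unregister job_B -> active={job_A:*/15, job_C:*/3}
Op 8: unregister job_A -> active={job_C:*/3}
Op 9: register job_B */4 -> active={job_B:*/4, job_C:*/3}
Op 10: register job_C */7 -> active={job_B:*/4, job_C:*/7}
  job_B: interval 4, next fire after T=134 is 136
  job_C: interval 7, next fire after T=134 is 140
Earliest = 136, winner (lex tiebreak) = job_B

Answer: job_B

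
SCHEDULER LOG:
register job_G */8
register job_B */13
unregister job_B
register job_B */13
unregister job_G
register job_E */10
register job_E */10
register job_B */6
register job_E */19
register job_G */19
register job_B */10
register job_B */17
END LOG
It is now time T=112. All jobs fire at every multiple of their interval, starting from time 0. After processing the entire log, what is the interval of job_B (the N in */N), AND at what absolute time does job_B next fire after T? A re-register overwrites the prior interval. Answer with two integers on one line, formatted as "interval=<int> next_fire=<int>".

Op 1: register job_G */8 -> active={job_G:*/8}
Op 2: register job_B */13 -> active={job_B:*/13, job_G:*/8}
Op 3: unregister job_B -> active={job_G:*/8}
Op 4: register job_B */13 -> active={job_B:*/13, job_G:*/8}
Op 5: unregister job_G -> active={job_B:*/13}
Op 6: register job_E */10 -> active={job_B:*/13, job_E:*/10}
Op 7: register job_E */10 -> active={job_B:*/13, job_E:*/10}
Op 8: register job_B */6 -> active={job_B:*/6, job_E:*/10}
Op 9: register job_E */19 -> active={job_B:*/6, job_E:*/19}
Op 10: register job_G */19 -> active={job_B:*/6, job_E:*/19, job_G:*/19}
Op 11: register job_B */10 -> active={job_B:*/10, job_E:*/19, job_G:*/19}
Op 12: register job_B */17 -> active={job_B:*/17, job_E:*/19, job_G:*/19}
Final interval of job_B = 17
Next fire of job_B after T=112: (112//17+1)*17 = 119

Answer: interval=17 next_fire=119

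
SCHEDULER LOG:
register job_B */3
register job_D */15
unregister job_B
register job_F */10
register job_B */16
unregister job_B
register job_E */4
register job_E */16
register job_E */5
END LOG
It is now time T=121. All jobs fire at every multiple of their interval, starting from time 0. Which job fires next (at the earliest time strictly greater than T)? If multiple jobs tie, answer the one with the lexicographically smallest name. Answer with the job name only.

Op 1: register job_B */3 -> active={job_B:*/3}
Op 2: register job_D */15 -> active={job_B:*/3, job_D:*/15}
Op 3: unregister job_B -> active={job_D:*/15}
Op 4: register job_F */10 -> active={job_D:*/15, job_F:*/10}
Op 5: register job_B */16 -> active={job_B:*/16, job_D:*/15, job_F:*/10}
Op 6: unregister job_B -> active={job_D:*/15, job_F:*/10}
Op 7: register job_E */4 -> active={job_D:*/15, job_E:*/4, job_F:*/10}
Op 8: register job_E */16 -> active={job_D:*/15, job_E:*/16, job_F:*/10}
Op 9: register job_E */5 -> active={job_D:*/15, job_E:*/5, job_F:*/10}
  job_D: interval 15, next fire after T=121 is 135
  job_E: interval 5, next fire after T=121 is 125
  job_F: interval 10, next fire after T=121 is 130
Earliest = 125, winner (lex tiebreak) = job_E

Answer: job_E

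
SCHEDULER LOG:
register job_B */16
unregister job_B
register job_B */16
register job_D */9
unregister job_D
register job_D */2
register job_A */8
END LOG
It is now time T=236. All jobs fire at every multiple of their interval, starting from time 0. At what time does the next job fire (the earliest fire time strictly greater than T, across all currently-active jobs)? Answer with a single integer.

Op 1: register job_B */16 -> active={job_B:*/16}
Op 2: unregister job_B -> active={}
Op 3: register job_B */16 -> active={job_B:*/16}
Op 4: register job_D */9 -> active={job_B:*/16, job_D:*/9}
Op 5: unregister job_D -> active={job_B:*/16}
Op 6: register job_D */2 -> active={job_B:*/16, job_D:*/2}
Op 7: register job_A */8 -> active={job_A:*/8, job_B:*/16, job_D:*/2}
  job_A: interval 8, next fire after T=236 is 240
  job_B: interval 16, next fire after T=236 is 240
  job_D: interval 2, next fire after T=236 is 238
Earliest fire time = 238 (job job_D)

Answer: 238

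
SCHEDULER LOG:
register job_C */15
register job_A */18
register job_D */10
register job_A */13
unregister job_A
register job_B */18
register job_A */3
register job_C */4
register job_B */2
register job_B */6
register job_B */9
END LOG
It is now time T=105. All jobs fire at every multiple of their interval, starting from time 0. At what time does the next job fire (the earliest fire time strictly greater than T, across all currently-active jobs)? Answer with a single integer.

Answer: 108

Derivation:
Op 1: register job_C */15 -> active={job_C:*/15}
Op 2: register job_A */18 -> active={job_A:*/18, job_C:*/15}
Op 3: register job_D */10 -> active={job_A:*/18, job_C:*/15, job_D:*/10}
Op 4: register job_A */13 -> active={job_A:*/13, job_C:*/15, job_D:*/10}
Op 5: unregister job_A -> active={job_C:*/15, job_D:*/10}
Op 6: register job_B */18 -> active={job_B:*/18, job_C:*/15, job_D:*/10}
Op 7: register job_A */3 -> active={job_A:*/3, job_B:*/18, job_C:*/15, job_D:*/10}
Op 8: register job_C */4 -> active={job_A:*/3, job_B:*/18, job_C:*/4, job_D:*/10}
Op 9: register job_B */2 -> active={job_A:*/3, job_B:*/2, job_C:*/4, job_D:*/10}
Op 10: register job_B */6 -> active={job_A:*/3, job_B:*/6, job_C:*/4, job_D:*/10}
Op 11: register job_B */9 -> active={job_A:*/3, job_B:*/9, job_C:*/4, job_D:*/10}
  job_A: interval 3, next fire after T=105 is 108
  job_B: interval 9, next fire after T=105 is 108
  job_C: interval 4, next fire after T=105 is 108
  job_D: interval 10, next fire after T=105 is 110
Earliest fire time = 108 (job job_A)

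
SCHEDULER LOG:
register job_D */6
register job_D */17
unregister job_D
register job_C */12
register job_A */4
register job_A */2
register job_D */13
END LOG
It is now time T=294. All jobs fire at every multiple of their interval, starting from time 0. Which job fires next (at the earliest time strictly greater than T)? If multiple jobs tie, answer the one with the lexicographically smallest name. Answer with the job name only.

Op 1: register job_D */6 -> active={job_D:*/6}
Op 2: register job_D */17 -> active={job_D:*/17}
Op 3: unregister job_D -> active={}
Op 4: register job_C */12 -> active={job_C:*/12}
Op 5: register job_A */4 -> active={job_A:*/4, job_C:*/12}
Op 6: register job_A */2 -> active={job_A:*/2, job_C:*/12}
Op 7: register job_D */13 -> active={job_A:*/2, job_C:*/12, job_D:*/13}
  job_A: interval 2, next fire after T=294 is 296
  job_C: interval 12, next fire after T=294 is 300
  job_D: interval 13, next fire after T=294 is 299
Earliest = 296, winner (lex tiebreak) = job_A

Answer: job_A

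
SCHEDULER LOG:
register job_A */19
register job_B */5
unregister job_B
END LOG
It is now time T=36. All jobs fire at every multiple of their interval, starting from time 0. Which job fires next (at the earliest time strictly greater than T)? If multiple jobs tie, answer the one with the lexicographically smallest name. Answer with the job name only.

Answer: job_A

Derivation:
Op 1: register job_A */19 -> active={job_A:*/19}
Op 2: register job_B */5 -> active={job_A:*/19, job_B:*/5}
Op 3: unregister job_B -> active={job_A:*/19}
  job_A: interval 19, next fire after T=36 is 38
Earliest = 38, winner (lex tiebreak) = job_A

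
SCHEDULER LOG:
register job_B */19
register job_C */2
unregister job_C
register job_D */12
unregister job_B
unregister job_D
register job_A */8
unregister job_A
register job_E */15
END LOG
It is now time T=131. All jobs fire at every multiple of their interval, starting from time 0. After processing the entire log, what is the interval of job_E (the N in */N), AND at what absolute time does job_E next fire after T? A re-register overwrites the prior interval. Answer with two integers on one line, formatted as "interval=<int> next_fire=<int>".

Op 1: register job_B */19 -> active={job_B:*/19}
Op 2: register job_C */2 -> active={job_B:*/19, job_C:*/2}
Op 3: unregister job_C -> active={job_B:*/19}
Op 4: register job_D */12 -> active={job_B:*/19, job_D:*/12}
Op 5: unregister job_B -> active={job_D:*/12}
Op 6: unregister job_D -> active={}
Op 7: register job_A */8 -> active={job_A:*/8}
Op 8: unregister job_A -> active={}
Op 9: register job_E */15 -> active={job_E:*/15}
Final interval of job_E = 15
Next fire of job_E after T=131: (131//15+1)*15 = 135

Answer: interval=15 next_fire=135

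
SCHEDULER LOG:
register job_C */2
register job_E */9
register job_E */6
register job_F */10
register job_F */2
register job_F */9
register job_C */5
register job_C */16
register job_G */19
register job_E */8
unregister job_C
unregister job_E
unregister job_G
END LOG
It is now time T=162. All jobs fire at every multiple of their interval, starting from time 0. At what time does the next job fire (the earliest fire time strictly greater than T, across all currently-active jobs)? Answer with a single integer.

Op 1: register job_C */2 -> active={job_C:*/2}
Op 2: register job_E */9 -> active={job_C:*/2, job_E:*/9}
Op 3: register job_E */6 -> active={job_C:*/2, job_E:*/6}
Op 4: register job_F */10 -> active={job_C:*/2, job_E:*/6, job_F:*/10}
Op 5: register job_F */2 -> active={job_C:*/2, job_E:*/6, job_F:*/2}
Op 6: register job_F */9 -> active={job_C:*/2, job_E:*/6, job_F:*/9}
Op 7: register job_C */5 -> active={job_C:*/5, job_E:*/6, job_F:*/9}
Op 8: register job_C */16 -> active={job_C:*/16, job_E:*/6, job_F:*/9}
Op 9: register job_G */19 -> active={job_C:*/16, job_E:*/6, job_F:*/9, job_G:*/19}
Op 10: register job_E */8 -> active={job_C:*/16, job_E:*/8, job_F:*/9, job_G:*/19}
Op 11: unregister job_C -> active={job_E:*/8, job_F:*/9, job_G:*/19}
Op 12: unregister job_E -> active={job_F:*/9, job_G:*/19}
Op 13: unregister job_G -> active={job_F:*/9}
  job_F: interval 9, next fire after T=162 is 171
Earliest fire time = 171 (job job_F)

Answer: 171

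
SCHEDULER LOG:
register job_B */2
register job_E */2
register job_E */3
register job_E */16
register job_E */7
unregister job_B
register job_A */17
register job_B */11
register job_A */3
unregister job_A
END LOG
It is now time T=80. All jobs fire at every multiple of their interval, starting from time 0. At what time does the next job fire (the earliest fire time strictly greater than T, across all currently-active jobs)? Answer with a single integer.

Op 1: register job_B */2 -> active={job_B:*/2}
Op 2: register job_E */2 -> active={job_B:*/2, job_E:*/2}
Op 3: register job_E */3 -> active={job_B:*/2, job_E:*/3}
Op 4: register job_E */16 -> active={job_B:*/2, job_E:*/16}
Op 5: register job_E */7 -> active={job_B:*/2, job_E:*/7}
Op 6: unregister job_B -> active={job_E:*/7}
Op 7: register job_A */17 -> active={job_A:*/17, job_E:*/7}
Op 8: register job_B */11 -> active={job_A:*/17, job_B:*/11, job_E:*/7}
Op 9: register job_A */3 -> active={job_A:*/3, job_B:*/11, job_E:*/7}
Op 10: unregister job_A -> active={job_B:*/11, job_E:*/7}
  job_B: interval 11, next fire after T=80 is 88
  job_E: interval 7, next fire after T=80 is 84
Earliest fire time = 84 (job job_E)

Answer: 84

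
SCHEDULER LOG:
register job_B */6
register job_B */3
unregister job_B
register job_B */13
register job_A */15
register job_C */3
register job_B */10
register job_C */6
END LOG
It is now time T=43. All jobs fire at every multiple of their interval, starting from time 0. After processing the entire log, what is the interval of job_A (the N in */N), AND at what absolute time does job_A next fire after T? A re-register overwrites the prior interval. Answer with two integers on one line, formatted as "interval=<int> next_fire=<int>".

Answer: interval=15 next_fire=45

Derivation:
Op 1: register job_B */6 -> active={job_B:*/6}
Op 2: register job_B */3 -> active={job_B:*/3}
Op 3: unregister job_B -> active={}
Op 4: register job_B */13 -> active={job_B:*/13}
Op 5: register job_A */15 -> active={job_A:*/15, job_B:*/13}
Op 6: register job_C */3 -> active={job_A:*/15, job_B:*/13, job_C:*/3}
Op 7: register job_B */10 -> active={job_A:*/15, job_B:*/10, job_C:*/3}
Op 8: register job_C */6 -> active={job_A:*/15, job_B:*/10, job_C:*/6}
Final interval of job_A = 15
Next fire of job_A after T=43: (43//15+1)*15 = 45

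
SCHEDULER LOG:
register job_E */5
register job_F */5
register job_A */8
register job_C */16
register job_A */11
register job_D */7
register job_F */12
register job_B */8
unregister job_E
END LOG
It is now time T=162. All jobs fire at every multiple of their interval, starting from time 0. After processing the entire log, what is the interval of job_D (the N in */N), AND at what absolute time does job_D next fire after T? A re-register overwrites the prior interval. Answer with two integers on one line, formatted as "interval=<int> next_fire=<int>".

Op 1: register job_E */5 -> active={job_E:*/5}
Op 2: register job_F */5 -> active={job_E:*/5, job_F:*/5}
Op 3: register job_A */8 -> active={job_A:*/8, job_E:*/5, job_F:*/5}
Op 4: register job_C */16 -> active={job_A:*/8, job_C:*/16, job_E:*/5, job_F:*/5}
Op 5: register job_A */11 -> active={job_A:*/11, job_C:*/16, job_E:*/5, job_F:*/5}
Op 6: register job_D */7 -> active={job_A:*/11, job_C:*/16, job_D:*/7, job_E:*/5, job_F:*/5}
Op 7: register job_F */12 -> active={job_A:*/11, job_C:*/16, job_D:*/7, job_E:*/5, job_F:*/12}
Op 8: register job_B */8 -> active={job_A:*/11, job_B:*/8, job_C:*/16, job_D:*/7, job_E:*/5, job_F:*/12}
Op 9: unregister job_E -> active={job_A:*/11, job_B:*/8, job_C:*/16, job_D:*/7, job_F:*/12}
Final interval of job_D = 7
Next fire of job_D after T=162: (162//7+1)*7 = 168

Answer: interval=7 next_fire=168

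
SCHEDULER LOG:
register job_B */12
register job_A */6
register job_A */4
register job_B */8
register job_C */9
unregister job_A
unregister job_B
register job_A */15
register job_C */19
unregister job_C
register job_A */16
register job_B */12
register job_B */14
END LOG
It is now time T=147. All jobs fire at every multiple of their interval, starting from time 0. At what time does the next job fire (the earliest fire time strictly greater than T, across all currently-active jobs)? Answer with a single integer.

Op 1: register job_B */12 -> active={job_B:*/12}
Op 2: register job_A */6 -> active={job_A:*/6, job_B:*/12}
Op 3: register job_A */4 -> active={job_A:*/4, job_B:*/12}
Op 4: register job_B */8 -> active={job_A:*/4, job_B:*/8}
Op 5: register job_C */9 -> active={job_A:*/4, job_B:*/8, job_C:*/9}
Op 6: unregister job_A -> active={job_B:*/8, job_C:*/9}
Op 7: unregister job_B -> active={job_C:*/9}
Op 8: register job_A */15 -> active={job_A:*/15, job_C:*/9}
Op 9: register job_C */19 -> active={job_A:*/15, job_C:*/19}
Op 10: unregister job_C -> active={job_A:*/15}
Op 11: register job_A */16 -> active={job_A:*/16}
Op 12: register job_B */12 -> active={job_A:*/16, job_B:*/12}
Op 13: register job_B */14 -> active={job_A:*/16, job_B:*/14}
  job_A: interval 16, next fire after T=147 is 160
  job_B: interval 14, next fire after T=147 is 154
Earliest fire time = 154 (job job_B)

Answer: 154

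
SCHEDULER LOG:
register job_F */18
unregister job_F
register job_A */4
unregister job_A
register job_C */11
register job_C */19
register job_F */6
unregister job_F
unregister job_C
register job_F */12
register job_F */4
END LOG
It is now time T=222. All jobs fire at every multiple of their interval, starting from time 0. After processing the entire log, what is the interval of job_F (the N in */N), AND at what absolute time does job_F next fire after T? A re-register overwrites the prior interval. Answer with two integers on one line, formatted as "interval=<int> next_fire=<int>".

Answer: interval=4 next_fire=224

Derivation:
Op 1: register job_F */18 -> active={job_F:*/18}
Op 2: unregister job_F -> active={}
Op 3: register job_A */4 -> active={job_A:*/4}
Op 4: unregister job_A -> active={}
Op 5: register job_C */11 -> active={job_C:*/11}
Op 6: register job_C */19 -> active={job_C:*/19}
Op 7: register job_F */6 -> active={job_C:*/19, job_F:*/6}
Op 8: unregister job_F -> active={job_C:*/19}
Op 9: unregister job_C -> active={}
Op 10: register job_F */12 -> active={job_F:*/12}
Op 11: register job_F */4 -> active={job_F:*/4}
Final interval of job_F = 4
Next fire of job_F after T=222: (222//4+1)*4 = 224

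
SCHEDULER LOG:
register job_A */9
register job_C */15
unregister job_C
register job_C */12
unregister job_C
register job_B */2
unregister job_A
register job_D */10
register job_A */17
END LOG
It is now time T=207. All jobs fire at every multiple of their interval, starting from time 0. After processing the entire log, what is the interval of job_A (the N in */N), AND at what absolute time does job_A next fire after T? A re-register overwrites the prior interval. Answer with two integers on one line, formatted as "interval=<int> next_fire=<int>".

Op 1: register job_A */9 -> active={job_A:*/9}
Op 2: register job_C */15 -> active={job_A:*/9, job_C:*/15}
Op 3: unregister job_C -> active={job_A:*/9}
Op 4: register job_C */12 -> active={job_A:*/9, job_C:*/12}
Op 5: unregister job_C -> active={job_A:*/9}
Op 6: register job_B */2 -> active={job_A:*/9, job_B:*/2}
Op 7: unregister job_A -> active={job_B:*/2}
Op 8: register job_D */10 -> active={job_B:*/2, job_D:*/10}
Op 9: register job_A */17 -> active={job_A:*/17, job_B:*/2, job_D:*/10}
Final interval of job_A = 17
Next fire of job_A after T=207: (207//17+1)*17 = 221

Answer: interval=17 next_fire=221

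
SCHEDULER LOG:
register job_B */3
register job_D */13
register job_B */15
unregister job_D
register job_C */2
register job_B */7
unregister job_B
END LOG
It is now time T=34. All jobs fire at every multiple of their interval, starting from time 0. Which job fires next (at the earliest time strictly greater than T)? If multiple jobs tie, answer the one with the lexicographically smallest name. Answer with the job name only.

Answer: job_C

Derivation:
Op 1: register job_B */3 -> active={job_B:*/3}
Op 2: register job_D */13 -> active={job_B:*/3, job_D:*/13}
Op 3: register job_B */15 -> active={job_B:*/15, job_D:*/13}
Op 4: unregister job_D -> active={job_B:*/15}
Op 5: register job_C */2 -> active={job_B:*/15, job_C:*/2}
Op 6: register job_B */7 -> active={job_B:*/7, job_C:*/2}
Op 7: unregister job_B -> active={job_C:*/2}
  job_C: interval 2, next fire after T=34 is 36
Earliest = 36, winner (lex tiebreak) = job_C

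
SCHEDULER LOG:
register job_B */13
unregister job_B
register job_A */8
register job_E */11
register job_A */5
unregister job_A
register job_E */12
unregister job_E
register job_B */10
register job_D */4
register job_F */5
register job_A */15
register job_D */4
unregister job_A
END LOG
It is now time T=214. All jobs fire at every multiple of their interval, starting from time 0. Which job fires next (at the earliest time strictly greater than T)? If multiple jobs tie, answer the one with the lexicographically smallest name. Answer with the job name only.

Op 1: register job_B */13 -> active={job_B:*/13}
Op 2: unregister job_B -> active={}
Op 3: register job_A */8 -> active={job_A:*/8}
Op 4: register job_E */11 -> active={job_A:*/8, job_E:*/11}
Op 5: register job_A */5 -> active={job_A:*/5, job_E:*/11}
Op 6: unregister job_A -> active={job_E:*/11}
Op 7: register job_E */12 -> active={job_E:*/12}
Op 8: unregister job_E -> active={}
Op 9: register job_B */10 -> active={job_B:*/10}
Op 10: register job_D */4 -> active={job_B:*/10, job_D:*/4}
Op 11: register job_F */5 -> active={job_B:*/10, job_D:*/4, job_F:*/5}
Op 12: register job_A */15 -> active={job_A:*/15, job_B:*/10, job_D:*/4, job_F:*/5}
Op 13: register job_D */4 -> active={job_A:*/15, job_B:*/10, job_D:*/4, job_F:*/5}
Op 14: unregister job_A -> active={job_B:*/10, job_D:*/4, job_F:*/5}
  job_B: interval 10, next fire after T=214 is 220
  job_D: interval 4, next fire after T=214 is 216
  job_F: interval 5, next fire after T=214 is 215
Earliest = 215, winner (lex tiebreak) = job_F

Answer: job_F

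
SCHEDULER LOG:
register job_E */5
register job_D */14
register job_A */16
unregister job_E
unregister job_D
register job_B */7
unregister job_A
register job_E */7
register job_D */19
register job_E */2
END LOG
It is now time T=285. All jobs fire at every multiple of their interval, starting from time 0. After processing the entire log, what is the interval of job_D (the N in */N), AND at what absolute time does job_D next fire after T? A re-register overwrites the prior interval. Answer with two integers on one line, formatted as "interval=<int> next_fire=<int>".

Answer: interval=19 next_fire=304

Derivation:
Op 1: register job_E */5 -> active={job_E:*/5}
Op 2: register job_D */14 -> active={job_D:*/14, job_E:*/5}
Op 3: register job_A */16 -> active={job_A:*/16, job_D:*/14, job_E:*/5}
Op 4: unregister job_E -> active={job_A:*/16, job_D:*/14}
Op 5: unregister job_D -> active={job_A:*/16}
Op 6: register job_B */7 -> active={job_A:*/16, job_B:*/7}
Op 7: unregister job_A -> active={job_B:*/7}
Op 8: register job_E */7 -> active={job_B:*/7, job_E:*/7}
Op 9: register job_D */19 -> active={job_B:*/7, job_D:*/19, job_E:*/7}
Op 10: register job_E */2 -> active={job_B:*/7, job_D:*/19, job_E:*/2}
Final interval of job_D = 19
Next fire of job_D after T=285: (285//19+1)*19 = 304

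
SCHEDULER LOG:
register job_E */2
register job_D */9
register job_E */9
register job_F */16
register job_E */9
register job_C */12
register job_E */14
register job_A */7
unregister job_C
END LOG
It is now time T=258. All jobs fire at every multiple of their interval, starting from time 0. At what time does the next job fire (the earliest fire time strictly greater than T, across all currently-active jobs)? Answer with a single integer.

Op 1: register job_E */2 -> active={job_E:*/2}
Op 2: register job_D */9 -> active={job_D:*/9, job_E:*/2}
Op 3: register job_E */9 -> active={job_D:*/9, job_E:*/9}
Op 4: register job_F */16 -> active={job_D:*/9, job_E:*/9, job_F:*/16}
Op 5: register job_E */9 -> active={job_D:*/9, job_E:*/9, job_F:*/16}
Op 6: register job_C */12 -> active={job_C:*/12, job_D:*/9, job_E:*/9, job_F:*/16}
Op 7: register job_E */14 -> active={job_C:*/12, job_D:*/9, job_E:*/14, job_F:*/16}
Op 8: register job_A */7 -> active={job_A:*/7, job_C:*/12, job_D:*/9, job_E:*/14, job_F:*/16}
Op 9: unregister job_C -> active={job_A:*/7, job_D:*/9, job_E:*/14, job_F:*/16}
  job_A: interval 7, next fire after T=258 is 259
  job_D: interval 9, next fire after T=258 is 261
  job_E: interval 14, next fire after T=258 is 266
  job_F: interval 16, next fire after T=258 is 272
Earliest fire time = 259 (job job_A)

Answer: 259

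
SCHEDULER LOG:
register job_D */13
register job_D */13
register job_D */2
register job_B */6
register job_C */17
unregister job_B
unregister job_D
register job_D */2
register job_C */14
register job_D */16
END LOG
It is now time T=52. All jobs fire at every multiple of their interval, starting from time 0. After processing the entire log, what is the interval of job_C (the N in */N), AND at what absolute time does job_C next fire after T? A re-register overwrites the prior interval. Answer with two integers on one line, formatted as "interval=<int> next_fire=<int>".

Answer: interval=14 next_fire=56

Derivation:
Op 1: register job_D */13 -> active={job_D:*/13}
Op 2: register job_D */13 -> active={job_D:*/13}
Op 3: register job_D */2 -> active={job_D:*/2}
Op 4: register job_B */6 -> active={job_B:*/6, job_D:*/2}
Op 5: register job_C */17 -> active={job_B:*/6, job_C:*/17, job_D:*/2}
Op 6: unregister job_B -> active={job_C:*/17, job_D:*/2}
Op 7: unregister job_D -> active={job_C:*/17}
Op 8: register job_D */2 -> active={job_C:*/17, job_D:*/2}
Op 9: register job_C */14 -> active={job_C:*/14, job_D:*/2}
Op 10: register job_D */16 -> active={job_C:*/14, job_D:*/16}
Final interval of job_C = 14
Next fire of job_C after T=52: (52//14+1)*14 = 56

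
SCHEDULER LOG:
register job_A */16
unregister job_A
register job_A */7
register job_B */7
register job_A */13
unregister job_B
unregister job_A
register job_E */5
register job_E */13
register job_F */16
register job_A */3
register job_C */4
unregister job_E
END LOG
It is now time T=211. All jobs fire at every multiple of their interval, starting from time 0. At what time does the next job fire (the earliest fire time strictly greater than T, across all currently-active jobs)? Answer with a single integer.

Answer: 212

Derivation:
Op 1: register job_A */16 -> active={job_A:*/16}
Op 2: unregister job_A -> active={}
Op 3: register job_A */7 -> active={job_A:*/7}
Op 4: register job_B */7 -> active={job_A:*/7, job_B:*/7}
Op 5: register job_A */13 -> active={job_A:*/13, job_B:*/7}
Op 6: unregister job_B -> active={job_A:*/13}
Op 7: unregister job_A -> active={}
Op 8: register job_E */5 -> active={job_E:*/5}
Op 9: register job_E */13 -> active={job_E:*/13}
Op 10: register job_F */16 -> active={job_E:*/13, job_F:*/16}
Op 11: register job_A */3 -> active={job_A:*/3, job_E:*/13, job_F:*/16}
Op 12: register job_C */4 -> active={job_A:*/3, job_C:*/4, job_E:*/13, job_F:*/16}
Op 13: unregister job_E -> active={job_A:*/3, job_C:*/4, job_F:*/16}
  job_A: interval 3, next fire after T=211 is 213
  job_C: interval 4, next fire after T=211 is 212
  job_F: interval 16, next fire after T=211 is 224
Earliest fire time = 212 (job job_C)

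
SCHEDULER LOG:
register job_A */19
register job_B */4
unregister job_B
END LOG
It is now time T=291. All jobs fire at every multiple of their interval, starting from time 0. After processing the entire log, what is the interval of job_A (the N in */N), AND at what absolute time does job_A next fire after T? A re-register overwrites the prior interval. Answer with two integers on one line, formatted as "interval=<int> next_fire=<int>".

Answer: interval=19 next_fire=304

Derivation:
Op 1: register job_A */19 -> active={job_A:*/19}
Op 2: register job_B */4 -> active={job_A:*/19, job_B:*/4}
Op 3: unregister job_B -> active={job_A:*/19}
Final interval of job_A = 19
Next fire of job_A after T=291: (291//19+1)*19 = 304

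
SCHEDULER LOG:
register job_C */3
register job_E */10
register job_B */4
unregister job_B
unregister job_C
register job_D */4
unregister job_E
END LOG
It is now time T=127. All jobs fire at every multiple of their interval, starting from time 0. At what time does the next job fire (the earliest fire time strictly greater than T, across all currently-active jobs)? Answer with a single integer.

Answer: 128

Derivation:
Op 1: register job_C */3 -> active={job_C:*/3}
Op 2: register job_E */10 -> active={job_C:*/3, job_E:*/10}
Op 3: register job_B */4 -> active={job_B:*/4, job_C:*/3, job_E:*/10}
Op 4: unregister job_B -> active={job_C:*/3, job_E:*/10}
Op 5: unregister job_C -> active={job_E:*/10}
Op 6: register job_D */4 -> active={job_D:*/4, job_E:*/10}
Op 7: unregister job_E -> active={job_D:*/4}
  job_D: interval 4, next fire after T=127 is 128
Earliest fire time = 128 (job job_D)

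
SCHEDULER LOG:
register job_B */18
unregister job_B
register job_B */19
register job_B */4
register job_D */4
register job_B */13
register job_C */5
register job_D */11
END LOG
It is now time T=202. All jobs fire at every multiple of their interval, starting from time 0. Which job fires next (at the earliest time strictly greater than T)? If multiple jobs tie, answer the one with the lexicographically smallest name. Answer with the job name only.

Op 1: register job_B */18 -> active={job_B:*/18}
Op 2: unregister job_B -> active={}
Op 3: register job_B */19 -> active={job_B:*/19}
Op 4: register job_B */4 -> active={job_B:*/4}
Op 5: register job_D */4 -> active={job_B:*/4, job_D:*/4}
Op 6: register job_B */13 -> active={job_B:*/13, job_D:*/4}
Op 7: register job_C */5 -> active={job_B:*/13, job_C:*/5, job_D:*/4}
Op 8: register job_D */11 -> active={job_B:*/13, job_C:*/5, job_D:*/11}
  job_B: interval 13, next fire after T=202 is 208
  job_C: interval 5, next fire after T=202 is 205
  job_D: interval 11, next fire after T=202 is 209
Earliest = 205, winner (lex tiebreak) = job_C

Answer: job_C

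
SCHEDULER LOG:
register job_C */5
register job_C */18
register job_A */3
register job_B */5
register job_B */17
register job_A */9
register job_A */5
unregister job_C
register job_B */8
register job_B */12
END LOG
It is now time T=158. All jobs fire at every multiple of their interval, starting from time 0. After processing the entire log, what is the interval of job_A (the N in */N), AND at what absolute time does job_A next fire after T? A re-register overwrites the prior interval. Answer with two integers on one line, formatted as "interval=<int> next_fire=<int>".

Answer: interval=5 next_fire=160

Derivation:
Op 1: register job_C */5 -> active={job_C:*/5}
Op 2: register job_C */18 -> active={job_C:*/18}
Op 3: register job_A */3 -> active={job_A:*/3, job_C:*/18}
Op 4: register job_B */5 -> active={job_A:*/3, job_B:*/5, job_C:*/18}
Op 5: register job_B */17 -> active={job_A:*/3, job_B:*/17, job_C:*/18}
Op 6: register job_A */9 -> active={job_A:*/9, job_B:*/17, job_C:*/18}
Op 7: register job_A */5 -> active={job_A:*/5, job_B:*/17, job_C:*/18}
Op 8: unregister job_C -> active={job_A:*/5, job_B:*/17}
Op 9: register job_B */8 -> active={job_A:*/5, job_B:*/8}
Op 10: register job_B */12 -> active={job_A:*/5, job_B:*/12}
Final interval of job_A = 5
Next fire of job_A after T=158: (158//5+1)*5 = 160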